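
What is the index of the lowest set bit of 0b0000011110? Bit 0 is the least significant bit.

1

0b0000011110 = 11110
Trailing zeros: 1, so the lowest set bit is bit 1 (value 2).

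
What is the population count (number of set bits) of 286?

286 = 100011110
Count the 1s: 1 + 1 + 1 + 1 + 1 = 5

5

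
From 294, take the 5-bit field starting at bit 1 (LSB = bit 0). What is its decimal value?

v = 100100110
Shift right by 1: 10010011
Mask low 5 bits: 10011 = 19

19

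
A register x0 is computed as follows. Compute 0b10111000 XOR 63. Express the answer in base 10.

135

a = 10111000
63 = 00111111
XOR → 10000111 = 135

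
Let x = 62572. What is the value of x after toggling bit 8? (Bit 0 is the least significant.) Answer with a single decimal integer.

62828

x = 1111010001101100
bit 8 is currently 0; toggle it via x ^ (1 << 8) = x ^ 256
→ 1111010101101100 = 62828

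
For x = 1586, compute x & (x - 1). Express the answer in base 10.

x = 11000110010 = 1586
x - 1 = 11000110001
AND   = 11000110000 = 1584
(x & (x - 1) clears the lowest set bit of x.)

1584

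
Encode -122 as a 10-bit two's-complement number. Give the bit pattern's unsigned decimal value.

902

122 in 10 bits: 0001111010
Invert: 1110000101
Add 1:  1110000110 = 902
(Check: 2^10 - 122 = 1024 - 122 = 902.)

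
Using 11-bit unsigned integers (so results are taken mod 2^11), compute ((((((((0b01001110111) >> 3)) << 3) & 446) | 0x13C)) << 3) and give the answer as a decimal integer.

0b01001110111 = 01001110111
→ >> 3 → 00001001110 = 78
→ << 3 (mod 2^11) → 01001110000 = 624
446 = 00110111110
→ & → 00000110000 = 48
0x13C = 00100111100
→ | → 00100111100 = 316
→ << 3 (mod 2^11) → 00111100000 = 480

480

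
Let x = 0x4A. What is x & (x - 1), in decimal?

x = 1001010 = 74
x - 1 = 1001001
AND   = 1001000 = 72
(x & (x - 1) clears the lowest set bit of x.)

72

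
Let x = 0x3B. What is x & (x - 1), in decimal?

58

x = 111011 = 59
x - 1 = 111010
AND   = 111010 = 58
(x & (x - 1) clears the lowest set bit of x.)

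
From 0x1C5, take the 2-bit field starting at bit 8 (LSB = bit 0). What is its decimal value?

1

v = 000111000101
Shift right by 8: 0001
Mask low 2 bits: 01 = 1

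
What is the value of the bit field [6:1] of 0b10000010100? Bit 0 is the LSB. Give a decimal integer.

v = 10000010100
Shift right by 1: 1000001010
Mask low 6 bits: 001010 = 10

10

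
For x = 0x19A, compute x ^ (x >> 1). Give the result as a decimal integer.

x = 110011010 = 410
x>>1 = 011001101
XOR  = 101010111 = 343
(x ^ (x >> 1) gives the standard binary-reflected Gray code of x.)

343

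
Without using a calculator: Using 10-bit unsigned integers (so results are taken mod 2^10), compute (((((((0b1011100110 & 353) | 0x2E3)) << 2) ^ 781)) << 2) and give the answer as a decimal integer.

516

0b1011100110 = 1011100110
353 = 0101100001
→ & → 0001100000 = 96
0x2E3 = 1011100011
→ | → 1011100011 = 739
→ << 2 (mod 2^10) → 1110001100 = 908
781 = 1100001101
→ ^ → 0010000001 = 129
→ << 2 (mod 2^10) → 1000000100 = 516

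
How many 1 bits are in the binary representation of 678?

678 = 1010100110
Count the 1s: 1 + 1 + 1 + 1 + 1 = 5

5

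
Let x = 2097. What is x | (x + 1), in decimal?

2099

x = 100000110001 = 2097
x + 1 = 100000110010
OR    = 100000110011 = 2099
(x | (x + 1) sets the lowest cleared bit.)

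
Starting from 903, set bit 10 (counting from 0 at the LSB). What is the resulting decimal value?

1927

x = 0001110000111
bit 10 is currently 0; set it via x | (1 << 10) = x | 1024
→ 0011110000111 = 1927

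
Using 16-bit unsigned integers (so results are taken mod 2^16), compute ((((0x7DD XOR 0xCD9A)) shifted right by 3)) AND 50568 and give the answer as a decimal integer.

264

0x7DD = 0000011111011101
0xCD9A = 1100110110011010
→ XOR → 1100101001000111 = 51783
→ shifted right by 3 → 0001100101001000 = 6472
50568 = 1100010110001000
→ AND → 0000000100001000 = 264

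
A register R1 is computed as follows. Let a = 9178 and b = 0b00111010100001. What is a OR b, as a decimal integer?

9178 = 10001111011010
b = 00111010100001
 OR → 10111111111011 = 12283

12283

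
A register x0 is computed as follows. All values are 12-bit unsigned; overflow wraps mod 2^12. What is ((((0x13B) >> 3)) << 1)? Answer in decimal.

0x13B = 000100111011
→ >> 3 → 000000100111 = 39
→ << 1 (mod 2^12) → 000001001110 = 78

78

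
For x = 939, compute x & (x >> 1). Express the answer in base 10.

x = 1110101011 = 939
x>>1 = 0111010101
AND  = 0110000001 = 385
(x & (x >> 1) has a 1 wherever x has two consecutive 1 bits.)

385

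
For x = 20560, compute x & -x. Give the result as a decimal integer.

x = 101000001010000 = 20560
-x (two's complement) = …010111110110000
AND   = 000000000010000 = 16
(x & -x isolates the lowest set bit of x.)

16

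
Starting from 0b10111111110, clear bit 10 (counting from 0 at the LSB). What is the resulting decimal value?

510

x = 10111111110
bit 10 is currently 1; clear it via x & ~(1 << 10) = x & ~1024
→ 00111111110 = 510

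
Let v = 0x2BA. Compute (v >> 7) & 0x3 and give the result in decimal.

v = 1010111010
Shift right by 7: 101
Mask low 2 bits: 01 = 1

1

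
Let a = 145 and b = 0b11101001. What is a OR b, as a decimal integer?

249

145 = 10010001
b = 11101001
 OR → 11111001 = 249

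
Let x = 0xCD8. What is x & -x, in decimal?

x = 110011011000 = 3288
-x (two's complement) = …001100101000
AND   = 000000001000 = 8
(x & -x isolates the lowest set bit of x.)

8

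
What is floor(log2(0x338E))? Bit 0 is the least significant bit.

0x338E = 11001110001110
The topmost 1 is at position 13 (since 2^13 = 8192 ≤ 13198 < 16384).

13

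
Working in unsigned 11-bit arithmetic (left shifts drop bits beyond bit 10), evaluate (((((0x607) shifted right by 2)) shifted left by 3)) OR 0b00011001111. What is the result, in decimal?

0x607 = 11000000111
→ shifted right by 2 → 00110000001 = 385
→ shifted left by 3 (mod 2^11) → 10000001000 = 1032
0b00011001111 = 00011001111
→ OR → 10011001111 = 1231

1231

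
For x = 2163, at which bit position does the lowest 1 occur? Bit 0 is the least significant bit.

0

2163 = 100001110011
Trailing zeros: 0, so the lowest set bit is bit 0 (value 1).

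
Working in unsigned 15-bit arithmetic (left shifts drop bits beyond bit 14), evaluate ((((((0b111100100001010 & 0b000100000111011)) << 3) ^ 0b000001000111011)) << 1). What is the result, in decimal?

0b111100100001010 = 111100100001010
0b000100000111011 = 000100000111011
→ & → 000100000001010 = 2058
→ << 3 (mod 2^15) → 100000001010000 = 16464
0b000001000111011 = 000001000111011
→ ^ → 100001001101011 = 17003
→ << 1 (mod 2^15) → 000010011010110 = 1238

1238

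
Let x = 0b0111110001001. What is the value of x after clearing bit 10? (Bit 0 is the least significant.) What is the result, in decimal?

x = 0111110001001
bit 10 is currently 1; clear it via x & ~(1 << 10) = x & ~1024
→ 0101110001001 = 2953

2953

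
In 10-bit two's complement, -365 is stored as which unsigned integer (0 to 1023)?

659

365 in 10 bits: 0101101101
Invert: 1010010010
Add 1:  1010010011 = 659
(Check: 2^10 - 365 = 1024 - 365 = 659.)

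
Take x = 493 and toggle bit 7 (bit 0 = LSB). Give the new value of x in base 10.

x = 0000111101101
bit 7 is currently 1; toggle it via x ^ (1 << 7) = x ^ 128
→ 0000101101101 = 365

365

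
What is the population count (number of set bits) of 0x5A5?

0x5A5 = 10110100101
Count the 1s: 1 + 1 + 1 + 1 + 1 + 1 = 6

6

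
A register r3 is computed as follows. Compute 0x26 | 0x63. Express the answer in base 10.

0x26 = 0100110
0x63 = 1100011
 OR → 1100111 = 103

103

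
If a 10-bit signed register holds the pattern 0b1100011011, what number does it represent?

-229

pattern = 1100011011 (MSB is 1 ⇒ negative)
Invert: 0011100100, add 1 → 0011100101 = 229, so the value is -229.
(Equivalently: 795 - 2^10 = 795 - 1024 = -229.)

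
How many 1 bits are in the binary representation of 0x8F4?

0x8F4 = 100011110100
Count the 1s: 1 + 1 + 1 + 1 + 1 + 1 = 6

6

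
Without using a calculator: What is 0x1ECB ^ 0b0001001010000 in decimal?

0x1ECB = 1111011001011
b = 0001001010000
XOR → 1110010011011 = 7323

7323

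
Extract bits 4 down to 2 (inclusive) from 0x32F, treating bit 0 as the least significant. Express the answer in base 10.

v = 001100101111
Shift right by 2: 0011001011
Mask low 3 bits: 011 = 3

3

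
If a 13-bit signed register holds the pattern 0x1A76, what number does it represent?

pattern = 1101001110110 (MSB is 1 ⇒ negative)
Invert: 0010110001001, add 1 → 0010110001010 = 1418, so the value is -1418.
(Equivalently: 6774 - 2^13 = 6774 - 8192 = -1418.)

-1418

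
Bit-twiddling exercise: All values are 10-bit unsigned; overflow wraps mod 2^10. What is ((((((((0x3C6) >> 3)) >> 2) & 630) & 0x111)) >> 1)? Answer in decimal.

0x3C6 = 1111000110
→ >> 3 → 0001111000 = 120
→ >> 2 → 0000011110 = 30
630 = 1001110110
→ & → 0000010110 = 22
0x111 = 0100010001
→ & → 0000010000 = 16
→ >> 1 → 0000001000 = 8

8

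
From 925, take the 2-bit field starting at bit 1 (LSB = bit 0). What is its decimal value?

v = 1110011101
Shift right by 1: 111001110
Mask low 2 bits: 10 = 2

2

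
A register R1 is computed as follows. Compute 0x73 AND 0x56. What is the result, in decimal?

0x73 = 1110011
0x56 = 1010110
AND → 1010010 = 82

82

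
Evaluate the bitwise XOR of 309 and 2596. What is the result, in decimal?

309 = 000100110101
2596 = 101000100100
XOR → 101100010001 = 2833

2833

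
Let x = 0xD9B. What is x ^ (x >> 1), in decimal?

2902

x = 110110011011 = 3483
x>>1 = 011011001101
XOR  = 101101010110 = 2902
(x ^ (x >> 1) gives the standard binary-reflected Gray code of x.)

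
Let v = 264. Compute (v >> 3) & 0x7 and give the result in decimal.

v = 00100001000
Shift right by 3: 00100001
Mask low 3 bits: 001 = 1

1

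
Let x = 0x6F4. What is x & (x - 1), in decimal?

x = 11011110100 = 1780
x - 1 = 11011110011
AND   = 11011110000 = 1776
(x & (x - 1) clears the lowest set bit of x.)

1776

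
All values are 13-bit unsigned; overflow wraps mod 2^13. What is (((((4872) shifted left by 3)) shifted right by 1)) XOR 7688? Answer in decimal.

4648

4872 = 1001100001000
→ shifted left by 3 (mod 2^13) → 1100001000000 = 6208
→ shifted right by 1 → 0110000100000 = 3104
7688 = 1111000001000
→ XOR → 1001000101000 = 4648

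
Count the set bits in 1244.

1244 = 10011011100
Count the 1s: 1 + 1 + 1 + 1 + 1 + 1 = 6

6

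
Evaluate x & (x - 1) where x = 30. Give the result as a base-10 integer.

28

x = 11110 = 30
x - 1 = 11101
AND   = 11100 = 28
(x & (x - 1) clears the lowest set bit of x.)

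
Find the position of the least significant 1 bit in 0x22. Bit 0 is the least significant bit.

0x22 = 100010
Trailing zeros: 1, so the lowest set bit is bit 1 (value 2).

1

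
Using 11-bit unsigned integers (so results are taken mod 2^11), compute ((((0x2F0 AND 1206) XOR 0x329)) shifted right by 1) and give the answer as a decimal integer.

0x2F0 = 01011110000
1206 = 10010110110
→ AND → 00010110000 = 176
0x329 = 01100101001
→ XOR → 01110011001 = 921
→ shifted right by 1 → 00111001100 = 460

460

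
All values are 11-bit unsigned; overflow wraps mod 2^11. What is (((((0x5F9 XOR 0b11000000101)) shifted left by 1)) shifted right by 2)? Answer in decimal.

0x5F9 = 10111111001
0b11000000101 = 11000000101
→ XOR → 01111111100 = 1020
→ shifted left by 1 (mod 2^11) → 11111111000 = 2040
→ shifted right by 2 → 00111111110 = 510

510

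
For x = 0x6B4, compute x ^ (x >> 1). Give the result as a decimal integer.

x = 11010110100 = 1716
x>>1 = 01101011010
XOR  = 10111101110 = 1518
(x ^ (x >> 1) gives the standard binary-reflected Gray code of x.)

1518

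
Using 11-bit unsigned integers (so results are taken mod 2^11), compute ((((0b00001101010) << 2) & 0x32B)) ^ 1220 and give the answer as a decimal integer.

1516

0b00001101010 = 00001101010
→ << 2 (mod 2^11) → 00110101000 = 424
0x32B = 01100101011
→ & → 00100101000 = 296
1220 = 10011000100
→ ^ → 10111101100 = 1516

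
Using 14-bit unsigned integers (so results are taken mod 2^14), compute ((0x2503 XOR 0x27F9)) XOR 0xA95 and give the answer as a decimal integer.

0x2503 = 10010100000011
0x27F9 = 10011111111001
→ XOR → 00001011111010 = 762
0xA95 = 00101010010101
→ XOR → 00100001101111 = 2159

2159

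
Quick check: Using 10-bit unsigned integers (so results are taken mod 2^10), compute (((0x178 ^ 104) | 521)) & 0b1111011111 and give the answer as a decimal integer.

0x178 = 0101111000
104 = 0001101000
→ ^ → 0100010000 = 272
521 = 1000001001
→ | → 1100011001 = 793
0b1111011111 = 1111011111
→ & → 1100011001 = 793

793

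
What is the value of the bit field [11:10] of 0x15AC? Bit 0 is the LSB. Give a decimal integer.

1

v = 1010110101100
Shift right by 10: 101
Mask low 2 bits: 01 = 1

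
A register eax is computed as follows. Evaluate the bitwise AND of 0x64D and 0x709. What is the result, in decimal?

0x64D = 11001001101
0x709 = 11100001001
AND → 11000001001 = 1545

1545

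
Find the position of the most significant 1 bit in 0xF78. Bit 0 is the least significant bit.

11

0xF78 = 111101111000
The topmost 1 is at position 11 (since 2^11 = 2048 ≤ 3960 < 4096).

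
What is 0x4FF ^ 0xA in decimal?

1269

0x4FF = 10011111111
0xA = 00000001010
XOR → 10011110101 = 1269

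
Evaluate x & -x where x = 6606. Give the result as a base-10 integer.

x = 1100111001110 = 6606
-x (two's complement) = …0011000110010
AND   = 0000000000010 = 2
(x & -x isolates the lowest set bit of x.)

2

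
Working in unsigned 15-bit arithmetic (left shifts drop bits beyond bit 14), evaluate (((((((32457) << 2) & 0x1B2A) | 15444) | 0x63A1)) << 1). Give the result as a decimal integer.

32746

32457 = 111111011001001
→ << 2 (mod 2^15) → 111101100100100 = 31524
0x1B2A = 001101100101010
→ & → 001101100100000 = 6944
15444 = 011110001010100
→ | → 011111101110100 = 16244
0x63A1 = 110001110100001
→ | → 111111111110101 = 32757
→ << 1 (mod 2^15) → 111111111101010 = 32746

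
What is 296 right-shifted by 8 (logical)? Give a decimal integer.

296 = 100101000
shift right by 8 → 000000001 = 1
(equivalently, floor(296 / 256))

1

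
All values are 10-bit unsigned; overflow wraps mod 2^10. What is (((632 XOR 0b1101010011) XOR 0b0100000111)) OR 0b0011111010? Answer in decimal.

632 = 1001111000
0b1101010011 = 1101010011
→ XOR → 0100101011 = 299
0b0100000111 = 0100000111
→ XOR → 0000101100 = 44
0b0011111010 = 0011111010
→ OR → 0011111110 = 254

254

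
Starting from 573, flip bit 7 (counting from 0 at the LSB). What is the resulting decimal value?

x = 1000111101
bit 7 is currently 0; toggle it via x ^ (1 << 7) = x ^ 128
→ 1010111101 = 701

701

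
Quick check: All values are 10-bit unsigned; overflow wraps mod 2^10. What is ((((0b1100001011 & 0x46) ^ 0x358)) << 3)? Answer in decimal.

0b1100001011 = 1100001011
0x46 = 0001000110
→ & → 0000000010 = 2
0x358 = 1101011000
→ ^ → 1101011010 = 858
→ << 3 (mod 2^10) → 1011010000 = 720

720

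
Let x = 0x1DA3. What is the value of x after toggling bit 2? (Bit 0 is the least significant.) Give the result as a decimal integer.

x = 1110110100011
bit 2 is currently 0; toggle it via x ^ (1 << 2) = x ^ 4
→ 1110110100111 = 7591

7591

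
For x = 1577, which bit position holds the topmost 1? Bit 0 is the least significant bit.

1577 = 11000101001
The topmost 1 is at position 10 (since 2^10 = 1024 ≤ 1577 < 2048).

10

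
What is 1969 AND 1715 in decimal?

1713

1969 = 11110110001
1715 = 11010110011
AND → 11010110001 = 1713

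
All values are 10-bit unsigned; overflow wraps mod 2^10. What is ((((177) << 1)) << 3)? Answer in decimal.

784

177 = 0010110001
→ << 1 (mod 2^10) → 0101100010 = 354
→ << 3 (mod 2^10) → 1100010000 = 784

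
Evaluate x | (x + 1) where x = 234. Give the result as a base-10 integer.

x = 11101010 = 234
x + 1 = 11101011
OR    = 11101011 = 235
(x | (x + 1) sets the lowest cleared bit.)

235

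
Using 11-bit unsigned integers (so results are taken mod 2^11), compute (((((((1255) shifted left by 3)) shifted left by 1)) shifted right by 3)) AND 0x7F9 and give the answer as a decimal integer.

1255 = 10011100111
→ shifted left by 3 (mod 2^11) → 11100111000 = 1848
→ shifted left by 1 (mod 2^11) → 11001110000 = 1648
→ shifted right by 3 → 00011001110 = 206
0x7F9 = 11111111001
→ AND → 00011001000 = 200

200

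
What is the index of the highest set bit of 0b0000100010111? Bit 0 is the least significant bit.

0b0000100010111 = 100010111
The topmost 1 is at position 8 (since 2^8 = 256 ≤ 279 < 512).

8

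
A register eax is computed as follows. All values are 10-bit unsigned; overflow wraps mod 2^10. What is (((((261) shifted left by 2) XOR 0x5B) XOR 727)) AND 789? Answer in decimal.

261 = 0100000101
→ shifted left by 2 (mod 2^10) → 0000010100 = 20
0x5B = 0001011011
→ XOR → 0001001111 = 79
727 = 1011010111
→ XOR → 1010011000 = 664
789 = 1100010101
→ AND → 1000010000 = 528

528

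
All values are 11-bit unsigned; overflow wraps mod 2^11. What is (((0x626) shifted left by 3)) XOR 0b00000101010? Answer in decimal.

0x626 = 11000100110
→ shifted left by 3 (mod 2^11) → 00100110000 = 304
0b00000101010 = 00000101010
→ XOR → 00100011010 = 282

282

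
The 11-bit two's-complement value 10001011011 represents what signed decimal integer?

pattern = 10001011011 (MSB is 1 ⇒ negative)
Invert: 01110100100, add 1 → 01110100101 = 933, so the value is -933.
(Equivalently: 1115 - 2^11 = 1115 - 2048 = -933.)

-933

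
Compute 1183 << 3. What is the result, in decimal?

1183 = 00010010011111
shift left by 3 → 10010011111000 = 9464
(equivalently, 1183 × 2^3 = 1183 × 8)

9464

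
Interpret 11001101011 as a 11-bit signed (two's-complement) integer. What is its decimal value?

-405

pattern = 11001101011 (MSB is 1 ⇒ negative)
Invert: 00110010100, add 1 → 00110010101 = 405, so the value is -405.
(Equivalently: 1643 - 2^11 = 1643 - 2048 = -405.)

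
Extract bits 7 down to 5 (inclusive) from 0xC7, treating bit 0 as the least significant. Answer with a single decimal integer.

v = 11000111
Shift right by 5: 110
Mask low 3 bits: 110 = 6

6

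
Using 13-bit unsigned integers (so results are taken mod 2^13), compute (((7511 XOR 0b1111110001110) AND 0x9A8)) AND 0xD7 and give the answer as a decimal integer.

7511 = 1110101010111
0b1111110001110 = 1111110001110
→ XOR → 0001011011001 = 729
0x9A8 = 0100110101000
→ AND → 0000010001000 = 136
0xD7 = 0000011010111
→ AND → 0000010000000 = 128

128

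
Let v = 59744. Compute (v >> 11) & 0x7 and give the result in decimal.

5

v = 1110100101100000
Shift right by 11: 11101
Mask low 3 bits: 101 = 5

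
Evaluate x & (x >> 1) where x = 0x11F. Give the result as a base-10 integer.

x = 100011111 = 287
x>>1 = 010001111
AND  = 000001111 = 15
(x & (x >> 1) has a 1 wherever x has two consecutive 1 bits.)

15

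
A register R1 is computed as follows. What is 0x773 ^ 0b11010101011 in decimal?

472

0x773 = 11101110011
b = 11010101011
XOR → 00111011000 = 472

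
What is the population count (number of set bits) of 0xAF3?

8

0xAF3 = 101011110011
Count the 1s: 1 + 1 + 1 + 1 + 1 + 1 + 1 + 1 = 8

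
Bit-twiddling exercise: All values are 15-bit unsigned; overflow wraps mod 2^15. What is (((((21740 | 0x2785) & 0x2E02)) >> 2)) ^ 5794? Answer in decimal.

21740 = 101010011101100
0x2785 = 010011110000101
→ | → 111011111101101 = 30701
0x2E02 = 010111000000010
→ & → 010011000000000 = 9728
→ >> 2 → 000100110000000 = 2432
5794 = 001011010100010
→ ^ → 001111100100010 = 7970

7970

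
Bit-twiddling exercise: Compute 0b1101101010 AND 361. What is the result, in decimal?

360

a = 1101101010
361 = 0101101001
AND → 0101101000 = 360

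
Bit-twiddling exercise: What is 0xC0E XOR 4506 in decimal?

7572

0xC0E = 0110000001110
4506 = 1000110011010
XOR → 1110110010100 = 7572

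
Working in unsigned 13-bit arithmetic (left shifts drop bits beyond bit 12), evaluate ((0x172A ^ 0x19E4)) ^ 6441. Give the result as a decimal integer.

0x172A = 1011100101010
0x19E4 = 1100111100100
→ ^ → 0111011001110 = 3790
6441 = 1100100101001
→ ^ → 1011111100111 = 6119

6119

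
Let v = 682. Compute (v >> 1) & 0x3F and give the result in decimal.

21

v = 1010101010
Shift right by 1: 101010101
Mask low 6 bits: 010101 = 21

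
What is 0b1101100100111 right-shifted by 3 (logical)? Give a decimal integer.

x = 1101100100111
shift right by 3 → 0001101100100 = 868
(equivalently, floor(6951 / 8))

868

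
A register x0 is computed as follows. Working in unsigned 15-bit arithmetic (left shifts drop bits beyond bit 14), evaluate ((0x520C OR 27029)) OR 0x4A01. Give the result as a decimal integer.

31645

0x520C = 101001000001100
27029 = 110100110010101
→ OR → 111101110011101 = 31645
0x4A01 = 100101000000001
→ OR → 111101110011101 = 31645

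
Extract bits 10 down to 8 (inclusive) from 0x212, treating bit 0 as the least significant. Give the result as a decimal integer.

v = 01000010010
Shift right by 8: 010
Mask low 3 bits: 010 = 2

2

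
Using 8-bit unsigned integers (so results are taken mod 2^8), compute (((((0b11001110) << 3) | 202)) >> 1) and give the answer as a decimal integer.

0b11001110 = 11001110
→ << 3 (mod 2^8) → 01110000 = 112
202 = 11001010
→ | → 11111010 = 250
→ >> 1 → 01111101 = 125

125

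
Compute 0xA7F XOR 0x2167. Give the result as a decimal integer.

11032

0xA7F = 00101001111111
0x2167 = 10000101100111
XOR → 10101100011000 = 11032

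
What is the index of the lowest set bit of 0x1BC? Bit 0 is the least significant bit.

2

0x1BC = 110111100
Trailing zeros: 2, so the lowest set bit is bit 2 (value 4).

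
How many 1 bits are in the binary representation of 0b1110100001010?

n = 1110100001010
Count the 1s: 1 + 1 + 1 + 1 + 1 + 1 = 6

6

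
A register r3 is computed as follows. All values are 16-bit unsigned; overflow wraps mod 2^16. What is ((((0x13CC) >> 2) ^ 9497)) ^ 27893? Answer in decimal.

19743

0x13CC = 0001001111001100
→ >> 2 → 0000010011110011 = 1267
9497 = 0010010100011001
→ ^ → 0010000111101010 = 8682
27893 = 0110110011110101
→ ^ → 0100110100011111 = 19743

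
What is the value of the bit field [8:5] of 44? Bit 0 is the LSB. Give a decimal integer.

v = 0000000101100
Shift right by 5: 00000001
Mask low 4 bits: 0001 = 1

1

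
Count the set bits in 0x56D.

0x56D = 10101101101
Count the 1s: 1 + 1 + 1 + 1 + 1 + 1 + 1 = 7

7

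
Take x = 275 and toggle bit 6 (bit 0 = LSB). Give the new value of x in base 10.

x = 00100010011
bit 6 is currently 0; toggle it via x ^ (1 << 6) = x ^ 64
→ 00101010011 = 339

339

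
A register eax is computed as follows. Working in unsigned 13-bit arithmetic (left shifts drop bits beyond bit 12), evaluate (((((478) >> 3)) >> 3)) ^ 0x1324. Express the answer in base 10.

4899

478 = 0000111011110
→ >> 3 → 0000000111011 = 59
→ >> 3 → 0000000000111 = 7
0x1324 = 1001100100100
→ ^ → 1001100100011 = 4899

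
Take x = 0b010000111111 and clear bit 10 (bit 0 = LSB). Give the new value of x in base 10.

63

x = 010000111111
bit 10 is currently 1; clear it via x & ~(1 << 10) = x & ~1024
→ 000000111111 = 63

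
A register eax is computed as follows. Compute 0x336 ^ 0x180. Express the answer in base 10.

0x336 = 1100110110
0x180 = 0110000000
XOR → 1010110110 = 694

694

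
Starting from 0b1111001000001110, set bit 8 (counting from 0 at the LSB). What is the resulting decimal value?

62222

x = 1111001000001110
bit 8 is currently 0; set it via x | (1 << 8) = x | 256
→ 1111001100001110 = 62222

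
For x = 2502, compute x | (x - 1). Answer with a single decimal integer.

x = 100111000110 = 2502
x - 1 = 100111000101
OR    = 100111000111 = 2503
(x | (x - 1) sets all bits below the lowest set bit.)

2503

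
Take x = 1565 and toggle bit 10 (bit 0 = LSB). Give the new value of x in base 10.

x = 11000011101
bit 10 is currently 1; toggle it via x ^ (1 << 10) = x ^ 1024
→ 01000011101 = 541

541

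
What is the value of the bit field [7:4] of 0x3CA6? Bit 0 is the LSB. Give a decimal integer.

10

v = 11110010100110
Shift right by 4: 1111001010
Mask low 4 bits: 1010 = 10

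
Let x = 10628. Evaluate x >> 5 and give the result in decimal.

332

10628 = 10100110000100
shift right by 5 → 00000101001100 = 332
(equivalently, floor(10628 / 32))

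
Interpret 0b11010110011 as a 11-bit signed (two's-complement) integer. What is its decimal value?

pattern = 11010110011 (MSB is 1 ⇒ negative)
Invert: 00101001100, add 1 → 00101001101 = 333, so the value is -333.
(Equivalently: 1715 - 2^11 = 1715 - 2048 = -333.)

-333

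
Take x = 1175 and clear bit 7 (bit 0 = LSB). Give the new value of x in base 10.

x = 10010010111
bit 7 is currently 1; clear it via x & ~(1 << 7) = x & ~128
→ 10000010111 = 1047

1047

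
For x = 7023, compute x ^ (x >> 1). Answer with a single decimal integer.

5848

x = 1101101101111 = 7023
x>>1 = 0110110110111
XOR  = 1011011011000 = 5848
(x ^ (x >> 1) gives the standard binary-reflected Gray code of x.)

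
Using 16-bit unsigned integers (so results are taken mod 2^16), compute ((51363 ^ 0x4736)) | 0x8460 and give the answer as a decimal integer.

36853

51363 = 1100100010100011
0x4736 = 0100011100110110
→ ^ → 1000111110010101 = 36757
0x8460 = 1000010001100000
→ | → 1000111111110101 = 36853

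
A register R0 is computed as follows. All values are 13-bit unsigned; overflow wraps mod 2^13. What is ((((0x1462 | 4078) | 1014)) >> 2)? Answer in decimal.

0x1462 = 1010001100010
4078 = 0111111101110
→ | → 1111111101110 = 8174
1014 = 0001111110110
→ | → 1111111111110 = 8190
→ >> 2 → 0011111111111 = 2047

2047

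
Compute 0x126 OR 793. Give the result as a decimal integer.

0x126 = 0100100110
793 = 1100011001
 OR → 1100111111 = 831

831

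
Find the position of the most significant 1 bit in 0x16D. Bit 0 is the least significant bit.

8

0x16D = 101101101
The topmost 1 is at position 8 (since 2^8 = 256 ≤ 365 < 512).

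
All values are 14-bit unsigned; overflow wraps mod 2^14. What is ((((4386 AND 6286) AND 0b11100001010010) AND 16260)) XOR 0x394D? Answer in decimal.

10573

4386 = 01000100100010
6286 = 01100010001110
→ AND → 01000000000010 = 4098
0b11100001010010 = 11100001010010
→ AND → 01000000000010 = 4098
16260 = 11111110000100
→ AND → 01000000000000 = 4096
0x394D = 11100101001101
→ XOR → 10100101001101 = 10573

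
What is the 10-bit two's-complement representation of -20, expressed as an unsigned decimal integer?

20 in 10 bits: 0000010100
Invert: 1111101011
Add 1:  1111101100 = 1004
(Check: 2^10 - 20 = 1024 - 20 = 1004.)

1004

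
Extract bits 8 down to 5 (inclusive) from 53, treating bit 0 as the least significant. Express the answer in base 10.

v = 000110101
Shift right by 5: 0001
Mask low 4 bits: 0001 = 1

1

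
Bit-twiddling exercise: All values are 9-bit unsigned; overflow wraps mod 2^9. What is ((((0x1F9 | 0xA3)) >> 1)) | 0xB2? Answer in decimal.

255

0x1F9 = 111111001
0xA3 = 010100011
→ | → 111111011 = 507
→ >> 1 → 011111101 = 253
0xB2 = 010110010
→ | → 011111111 = 255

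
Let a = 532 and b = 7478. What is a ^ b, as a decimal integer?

7970

532 = 0001000010100
7478 = 1110100110110
XOR → 1111100100010 = 7970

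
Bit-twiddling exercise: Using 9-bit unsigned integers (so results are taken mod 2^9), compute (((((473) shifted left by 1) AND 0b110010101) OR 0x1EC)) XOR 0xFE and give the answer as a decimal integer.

473 = 111011001
→ shifted left by 1 (mod 2^9) → 110110010 = 434
0b110010101 = 110010101
→ AND → 110010000 = 400
0x1EC = 111101100
→ OR → 111111100 = 508
0xFE = 011111110
→ XOR → 100000010 = 258

258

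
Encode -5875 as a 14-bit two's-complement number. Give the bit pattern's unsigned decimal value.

10509

5875 in 14 bits: 01011011110011
Invert: 10100100001100
Add 1:  10100100001101 = 10509
(Check: 2^14 - 5875 = 16384 - 5875 = 10509.)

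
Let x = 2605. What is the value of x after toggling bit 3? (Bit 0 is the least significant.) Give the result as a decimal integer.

2597

x = 101000101101
bit 3 is currently 1; toggle it via x ^ (1 << 3) = x ^ 8
→ 101000100101 = 2597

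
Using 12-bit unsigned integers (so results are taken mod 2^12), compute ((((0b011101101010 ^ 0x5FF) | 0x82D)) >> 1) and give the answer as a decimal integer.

0b011101101010 = 011101101010
0x5FF = 010111111111
→ ^ → 001010010101 = 661
0x82D = 100000101101
→ | → 101010111101 = 2749
→ >> 1 → 010101011110 = 1374

1374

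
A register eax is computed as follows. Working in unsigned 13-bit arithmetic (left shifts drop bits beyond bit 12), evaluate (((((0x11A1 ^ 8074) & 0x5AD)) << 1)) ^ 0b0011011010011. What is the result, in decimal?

0x11A1 = 1000110100001
8074 = 1111110001010
→ ^ → 0111000101011 = 3627
0x5AD = 0010110101101
→ & → 0010000101001 = 1065
→ << 1 (mod 2^13) → 0100001010010 = 2130
0b0011011010011 = 0011011010011
→ ^ → 0111010000001 = 3713

3713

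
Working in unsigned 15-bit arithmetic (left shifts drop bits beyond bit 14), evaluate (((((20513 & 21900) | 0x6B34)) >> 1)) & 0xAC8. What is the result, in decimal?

20513 = 101000000100001
21900 = 101010110001100
→ & → 101000000000000 = 20480
0x6B34 = 110101100110100
→ | → 111101100110100 = 31540
→ >> 1 → 011110110011010 = 15770
0xAC8 = 000101011001000
→ & → 000100010001000 = 2184

2184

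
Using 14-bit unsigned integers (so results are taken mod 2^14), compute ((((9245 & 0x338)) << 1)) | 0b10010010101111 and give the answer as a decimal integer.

9407

9245 = 10010000011101
0x338 = 00001100111000
→ & → 00000000011000 = 24
→ << 1 (mod 2^14) → 00000000110000 = 48
0b10010010101111 = 10010010101111
→ | → 10010010111111 = 9407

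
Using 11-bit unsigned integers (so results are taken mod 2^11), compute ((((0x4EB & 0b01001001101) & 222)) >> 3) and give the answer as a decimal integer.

9

0x4EB = 10011101011
0b01001001101 = 01001001101
→ & → 00001001001 = 73
222 = 00011011110
→ & → 00001001000 = 72
→ >> 3 → 00000001001 = 9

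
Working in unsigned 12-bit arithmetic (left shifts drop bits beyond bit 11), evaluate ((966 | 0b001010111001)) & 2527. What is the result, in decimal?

966 = 001111000110
0b001010111001 = 001010111001
→ | → 001111111111 = 1023
2527 = 100111011111
→ & → 000111011111 = 479

479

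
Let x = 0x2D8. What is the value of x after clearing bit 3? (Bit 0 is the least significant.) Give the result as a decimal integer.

720

x = 1011011000
bit 3 is currently 1; clear it via x & ~(1 << 3) = x & ~8
→ 1011010000 = 720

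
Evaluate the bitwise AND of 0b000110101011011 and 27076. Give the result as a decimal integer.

a = 000110101011011
27076 = 110100111000100
AND → 000100101000000 = 2368

2368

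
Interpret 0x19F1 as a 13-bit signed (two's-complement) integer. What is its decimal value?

-1551

pattern = 1100111110001 (MSB is 1 ⇒ negative)
Invert: 0011000001110, add 1 → 0011000001111 = 1551, so the value is -1551.
(Equivalently: 6641 - 2^13 = 6641 - 8192 = -1551.)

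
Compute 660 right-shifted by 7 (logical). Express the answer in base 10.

660 = 1010010100
shift right by 7 → 0000000101 = 5
(equivalently, floor(660 / 128))

5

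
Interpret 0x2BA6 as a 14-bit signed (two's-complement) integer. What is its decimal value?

pattern = 10101110100110 (MSB is 1 ⇒ negative)
Invert: 01010001011001, add 1 → 01010001011010 = 5210, so the value is -5210.
(Equivalently: 11174 - 2^14 = 11174 - 16384 = -5210.)

-5210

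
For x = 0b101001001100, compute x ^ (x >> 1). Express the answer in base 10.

x = 101001001100 = 2636
x>>1 = 010100100110
XOR  = 111101101010 = 3946
(x ^ (x >> 1) gives the standard binary-reflected Gray code of x.)

3946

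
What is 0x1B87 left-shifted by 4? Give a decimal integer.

112752

0x1B87 = 00001101110000111
shift left by 4 → 11011100001110000 = 112752
(equivalently, 7047 × 2^4 = 7047 × 16)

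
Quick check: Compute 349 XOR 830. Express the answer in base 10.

349 = 0101011101
830 = 1100111110
XOR → 1001100011 = 611

611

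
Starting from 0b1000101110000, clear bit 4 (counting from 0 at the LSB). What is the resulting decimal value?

4448

x = 1000101110000
bit 4 is currently 1; clear it via x & ~(1 << 4) = x & ~16
→ 1000101100000 = 4448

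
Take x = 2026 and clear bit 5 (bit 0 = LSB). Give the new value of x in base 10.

1994

x = 11111101010
bit 5 is currently 1; clear it via x & ~(1 << 5) = x & ~32
→ 11111001010 = 1994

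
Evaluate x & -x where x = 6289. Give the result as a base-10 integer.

1

x = 1100010010001 = 6289
-x (two's complement) = …0011101101111
AND   = 0000000000001 = 1
(x & -x isolates the lowest set bit of x.)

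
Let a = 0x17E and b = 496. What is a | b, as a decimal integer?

510

0x17E = 101111110
496 = 111110000
 OR → 111111110 = 510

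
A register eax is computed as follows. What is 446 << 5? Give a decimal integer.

446 = 00000110111110
shift left by 5 → 11011111000000 = 14272
(equivalently, 446 × 2^5 = 446 × 32)

14272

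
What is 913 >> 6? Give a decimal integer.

913 = 1110010001
shift right by 6 → 0000001110 = 14
(equivalently, floor(913 / 64))

14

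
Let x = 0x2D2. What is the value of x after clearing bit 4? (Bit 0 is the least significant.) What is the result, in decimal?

706

x = 001011010010
bit 4 is currently 1; clear it via x & ~(1 << 4) = x & ~16
→ 001011000010 = 706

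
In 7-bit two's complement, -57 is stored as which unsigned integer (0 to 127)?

57 in 7 bits: 0111001
Invert: 1000110
Add 1:  1000111 = 71
(Check: 2^7 - 57 = 128 - 57 = 71.)

71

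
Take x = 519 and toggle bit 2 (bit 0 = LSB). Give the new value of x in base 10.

515

x = 1000000111
bit 2 is currently 1; toggle it via x ^ (1 << 2) = x ^ 4
→ 1000000011 = 515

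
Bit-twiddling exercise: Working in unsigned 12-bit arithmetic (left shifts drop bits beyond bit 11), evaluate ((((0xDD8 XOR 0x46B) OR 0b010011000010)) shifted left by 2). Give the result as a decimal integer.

0xDD8 = 110111011000
0x46B = 010001101011
→ XOR → 100110110011 = 2483
0b010011000010 = 010011000010
→ OR → 110111110011 = 3571
→ shifted left by 2 (mod 2^12) → 011111001100 = 1996

1996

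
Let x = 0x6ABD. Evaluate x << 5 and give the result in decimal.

874400

0x6ABD = 00000110101010111101
shift left by 5 → 11010101011110100000 = 874400
(equivalently, 27325 × 2^5 = 27325 × 32)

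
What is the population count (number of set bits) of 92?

4

92 = 1011100
Count the 1s: 1 + 1 + 1 + 1 = 4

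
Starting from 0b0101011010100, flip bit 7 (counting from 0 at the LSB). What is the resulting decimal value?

x = 0101011010100
bit 7 is currently 1; toggle it via x ^ (1 << 7) = x ^ 128
→ 0101001010100 = 2644

2644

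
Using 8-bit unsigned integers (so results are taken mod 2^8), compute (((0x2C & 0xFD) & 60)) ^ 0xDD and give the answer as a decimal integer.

0x2C = 00101100
0xFD = 11111101
→ & → 00101100 = 44
60 = 00111100
→ & → 00101100 = 44
0xDD = 11011101
→ ^ → 11110001 = 241

241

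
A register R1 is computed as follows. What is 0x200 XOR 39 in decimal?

551

0x200 = 1000000000
39 = 0000100111
XOR → 1000100111 = 551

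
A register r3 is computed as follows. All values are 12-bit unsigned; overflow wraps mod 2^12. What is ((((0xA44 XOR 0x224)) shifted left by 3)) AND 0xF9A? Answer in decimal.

0xA44 = 101001000100
0x224 = 001000100100
→ XOR → 100001100000 = 2144
→ shifted left by 3 (mod 2^12) → 001100000000 = 768
0xF9A = 111110011010
→ AND → 001100000000 = 768

768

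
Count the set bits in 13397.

7

13397 = 11010001010101
Count the 1s: 1 + 1 + 1 + 1 + 1 + 1 + 1 = 7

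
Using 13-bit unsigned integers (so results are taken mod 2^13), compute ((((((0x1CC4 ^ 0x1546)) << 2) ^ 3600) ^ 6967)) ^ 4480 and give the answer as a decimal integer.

0x1CC4 = 1110011000100
0x1546 = 1010101000110
→ ^ → 0100110000010 = 2434
→ << 2 (mod 2^13) → 0011000001000 = 1544
3600 = 0111000010000
→ ^ → 0100000011000 = 2072
6967 = 1101100110111
→ ^ → 1001100101111 = 4911
4480 = 1000110000000
→ ^ → 0001010101111 = 687

687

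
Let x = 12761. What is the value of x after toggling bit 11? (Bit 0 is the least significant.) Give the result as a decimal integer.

x = 11000111011001
bit 11 is currently 0; toggle it via x ^ (1 << 11) = x ^ 2048
→ 11100111011001 = 14809

14809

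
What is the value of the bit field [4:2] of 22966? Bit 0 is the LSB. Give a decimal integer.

5

v = 101100110110110
Shift right by 2: 1011001101101
Mask low 3 bits: 101 = 5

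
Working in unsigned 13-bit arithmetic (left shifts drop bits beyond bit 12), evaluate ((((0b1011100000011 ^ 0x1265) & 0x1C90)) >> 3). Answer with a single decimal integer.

128

0b1011100000011 = 1011100000011
0x1265 = 1001001100101
→ ^ → 0010101100110 = 1382
0x1C90 = 1110010010000
→ & → 0010000000000 = 1024
→ >> 3 → 0000010000000 = 128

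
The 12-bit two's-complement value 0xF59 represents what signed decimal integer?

-167

pattern = 111101011001 (MSB is 1 ⇒ negative)
Invert: 000010100110, add 1 → 000010100111 = 167, so the value is -167.
(Equivalently: 3929 - 2^12 = 3929 - 4096 = -167.)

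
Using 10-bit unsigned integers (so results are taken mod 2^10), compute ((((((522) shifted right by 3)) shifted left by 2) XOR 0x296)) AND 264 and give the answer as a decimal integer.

522 = 1000001010
→ shifted right by 3 → 0001000001 = 65
→ shifted left by 2 (mod 2^10) → 0100000100 = 260
0x296 = 1010010110
→ XOR → 1110010010 = 914
264 = 0100001000
→ AND → 0100000000 = 256

256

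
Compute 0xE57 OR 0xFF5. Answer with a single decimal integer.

0xE57 = 111001010111
0xFF5 = 111111110101
 OR → 111111110111 = 4087

4087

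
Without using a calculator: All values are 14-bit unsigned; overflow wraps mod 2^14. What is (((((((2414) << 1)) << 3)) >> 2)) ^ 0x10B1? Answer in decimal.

2414 = 00100101101110
→ << 1 (mod 2^14) → 01001011011100 = 4828
→ << 3 (mod 2^14) → 01011011100000 = 5856
→ >> 2 → 00010110111000 = 1464
0x10B1 = 01000010110001
→ ^ → 01010100001001 = 5385

5385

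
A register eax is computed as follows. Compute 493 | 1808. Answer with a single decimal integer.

2045

493 = 00111101101
1808 = 11100010000
 OR → 11111111101 = 2045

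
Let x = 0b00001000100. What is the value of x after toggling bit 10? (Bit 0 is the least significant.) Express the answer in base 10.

1092

x = 00001000100
bit 10 is currently 0; toggle it via x ^ (1 << 10) = x ^ 1024
→ 10001000100 = 1092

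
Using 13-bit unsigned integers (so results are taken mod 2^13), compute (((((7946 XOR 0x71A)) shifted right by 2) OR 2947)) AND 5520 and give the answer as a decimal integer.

1408

7946 = 1111100001010
0x71A = 0011100011010
→ XOR → 1100000010000 = 6160
→ shifted right by 2 → 0011000000100 = 1540
2947 = 0101110000011
→ OR → 0111110000111 = 3975
5520 = 1010110010000
→ AND → 0010110000000 = 1408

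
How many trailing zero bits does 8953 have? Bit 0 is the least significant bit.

0

8953 = 10001011111001
Trailing zeros: 0, so the lowest set bit is bit 0 (value 1).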